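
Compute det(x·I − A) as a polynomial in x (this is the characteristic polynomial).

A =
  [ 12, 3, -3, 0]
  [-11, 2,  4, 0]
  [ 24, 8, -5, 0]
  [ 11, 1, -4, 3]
x^4 - 12*x^3 + 54*x^2 - 108*x + 81

Expanding det(x·I − A) (e.g. by cofactor expansion or by noting that A is similar to its Jordan form J, which has the same characteristic polynomial as A) gives
  χ_A(x) = x^4 - 12*x^3 + 54*x^2 - 108*x + 81
which factors as (x - 3)^4. The eigenvalues (with algebraic multiplicities) are λ = 3 with multiplicity 4.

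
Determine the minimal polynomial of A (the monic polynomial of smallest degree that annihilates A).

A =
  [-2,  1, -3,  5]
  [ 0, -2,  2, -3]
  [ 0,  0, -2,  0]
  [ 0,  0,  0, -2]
x^3 + 6*x^2 + 12*x + 8

The characteristic polynomial is χ_A(x) = (x + 2)^4, so the eigenvalues are known. The minimal polynomial is
  m_A(x) = Π_λ (x − λ)^{k_λ}
where k_λ is the size of the *largest* Jordan block for λ (equivalently, the smallest k with (A − λI)^k v = 0 for every generalised eigenvector v of λ).

  λ = -2: largest Jordan block has size 3, contributing (x + 2)^3

So m_A(x) = (x + 2)^3 = x^3 + 6*x^2 + 12*x + 8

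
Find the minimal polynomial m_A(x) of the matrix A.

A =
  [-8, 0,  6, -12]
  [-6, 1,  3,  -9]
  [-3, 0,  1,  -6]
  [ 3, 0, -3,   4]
x^2 + x - 2

The characteristic polynomial is χ_A(x) = (x - 1)^2*(x + 2)^2, so the eigenvalues are known. The minimal polynomial is
  m_A(x) = Π_λ (x − λ)^{k_λ}
where k_λ is the size of the *largest* Jordan block for λ (equivalently, the smallest k with (A − λI)^k v = 0 for every generalised eigenvector v of λ).

  λ = -2: largest Jordan block has size 1, contributing (x + 2)
  λ = 1: largest Jordan block has size 1, contributing (x − 1)

So m_A(x) = (x - 1)*(x + 2) = x^2 + x - 2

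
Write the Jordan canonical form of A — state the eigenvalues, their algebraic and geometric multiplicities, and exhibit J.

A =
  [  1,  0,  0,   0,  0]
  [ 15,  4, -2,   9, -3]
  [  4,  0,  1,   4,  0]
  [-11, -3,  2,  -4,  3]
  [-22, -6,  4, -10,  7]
J_1(1) ⊕ J_1(1) ⊕ J_1(1) ⊕ J_2(3)

The characteristic polynomial is
  det(x·I − A) = x^5 - 9*x^4 + 30*x^3 - 46*x^2 + 33*x - 9 = (x - 3)^2*(x - 1)^3

Eigenvalues and multiplicities (the geometric multiplicity of λ is n − rank(A − λI), which equals the number of Jordan blocks for λ):
  λ = 1: algebraic multiplicity = 3, geometric multiplicity = 3
  λ = 3: algebraic multiplicity = 2, geometric multiplicity = 1

Determining the block sizes for each eigenvalue:
  λ = 1: gm = am = 3, so every block has size 1 → block sizes [1, 1, 1]
  λ = 3: one block (gm = 1), so the single block has size am = 2 → block sizes [2]

Assembling the blocks gives a Jordan form
J =
  [1, 0, 0, 0, 0]
  [0, 1, 0, 0, 0]
  [0, 0, 1, 0, 0]
  [0, 0, 0, 3, 1]
  [0, 0, 0, 0, 3]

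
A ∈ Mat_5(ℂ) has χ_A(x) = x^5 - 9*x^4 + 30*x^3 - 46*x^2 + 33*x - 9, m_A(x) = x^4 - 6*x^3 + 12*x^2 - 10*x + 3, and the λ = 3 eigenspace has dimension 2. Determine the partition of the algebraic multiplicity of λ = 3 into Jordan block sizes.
Block sizes for λ = 3: [1, 1]

Step 1 — from the characteristic polynomial, algebraic multiplicity of λ = 3 is 2. From dim ker(A − (3)·I) = 2, there are exactly 2 Jordan blocks for λ = 3.
Step 2 — from the minimal polynomial, the factor (x − 3) tells us the largest block for λ = 3 has size 1.
Step 3 — with total size 2, 2 blocks, and largest block 1, the block sizes (in nonincreasing order) are [1, 1].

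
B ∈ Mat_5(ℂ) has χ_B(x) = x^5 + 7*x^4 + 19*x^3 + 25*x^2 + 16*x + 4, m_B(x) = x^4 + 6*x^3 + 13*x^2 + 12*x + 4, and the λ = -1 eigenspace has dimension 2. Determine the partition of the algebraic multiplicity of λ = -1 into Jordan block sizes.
Block sizes for λ = -1: [2, 1]

Step 1 — from the characteristic polynomial, algebraic multiplicity of λ = -1 is 3. From dim ker(B − (-1)·I) = 2, there are exactly 2 Jordan blocks for λ = -1.
Step 2 — from the minimal polynomial, the factor (x + 1)^2 tells us the largest block for λ = -1 has size 2.
Step 3 — with total size 3, 2 blocks, and largest block 2, the block sizes (in nonincreasing order) are [2, 1].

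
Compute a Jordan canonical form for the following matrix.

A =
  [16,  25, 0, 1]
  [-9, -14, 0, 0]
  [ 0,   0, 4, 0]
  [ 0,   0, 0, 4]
J_2(1) ⊕ J_1(4) ⊕ J_1(4)

The characteristic polynomial is
  det(x·I − A) = x^4 - 10*x^3 + 33*x^2 - 40*x + 16 = (x - 4)^2*(x - 1)^2

Eigenvalues and multiplicities (the geometric multiplicity of λ is n − rank(A − λI), which equals the number of Jordan blocks for λ):
  λ = 1: algebraic multiplicity = 2, geometric multiplicity = 1
  λ = 4: algebraic multiplicity = 2, geometric multiplicity = 2

Determining the block sizes for each eigenvalue:
  λ = 1: one block (gm = 1), so the single block has size am = 2 → block sizes [2]
  λ = 4: gm = am = 2, so every block has size 1 → block sizes [1, 1]

Assembling the blocks gives a Jordan form
J =
  [1, 1, 0, 0]
  [0, 1, 0, 0]
  [0, 0, 4, 0]
  [0, 0, 0, 4]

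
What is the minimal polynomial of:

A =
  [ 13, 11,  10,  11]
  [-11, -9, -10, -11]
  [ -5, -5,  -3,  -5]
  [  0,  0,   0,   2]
x^3 - x^2 - 8*x + 12

The characteristic polynomial is χ_A(x) = (x - 2)^3*(x + 3), so the eigenvalues are known. The minimal polynomial is
  m_A(x) = Π_λ (x − λ)^{k_λ}
where k_λ is the size of the *largest* Jordan block for λ (equivalently, the smallest k with (A − λI)^k v = 0 for every generalised eigenvector v of λ).

  λ = -3: largest Jordan block has size 1, contributing (x + 3)
  λ = 2: largest Jordan block has size 2, contributing (x − 2)^2

So m_A(x) = (x - 2)^2*(x + 3) = x^3 - x^2 - 8*x + 12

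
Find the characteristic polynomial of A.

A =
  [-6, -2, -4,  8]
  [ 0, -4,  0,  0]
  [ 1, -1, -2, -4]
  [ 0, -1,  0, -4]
x^4 + 16*x^3 + 96*x^2 + 256*x + 256

Expanding det(x·I − A) (e.g. by cofactor expansion or by noting that A is similar to its Jordan form J, which has the same characteristic polynomial as A) gives
  χ_A(x) = x^4 + 16*x^3 + 96*x^2 + 256*x + 256
which factors as (x + 4)^4. The eigenvalues (with algebraic multiplicities) are λ = -4 with multiplicity 4.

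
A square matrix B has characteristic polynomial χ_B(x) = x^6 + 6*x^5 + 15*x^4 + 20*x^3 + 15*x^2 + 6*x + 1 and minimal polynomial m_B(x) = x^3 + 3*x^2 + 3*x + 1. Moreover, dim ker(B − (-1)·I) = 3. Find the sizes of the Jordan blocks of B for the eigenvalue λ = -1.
Block sizes for λ = -1: [3, 2, 1]

Step 1 — from the characteristic polynomial, algebraic multiplicity of λ = -1 is 6. From dim ker(B − (-1)·I) = 3, there are exactly 3 Jordan blocks for λ = -1.
Step 2 — from the minimal polynomial, the factor (x + 1)^3 tells us the largest block for λ = -1 has size 3.
Step 3 — with total size 6, 3 blocks, and largest block 3, the block sizes (in nonincreasing order) are [3, 2, 1].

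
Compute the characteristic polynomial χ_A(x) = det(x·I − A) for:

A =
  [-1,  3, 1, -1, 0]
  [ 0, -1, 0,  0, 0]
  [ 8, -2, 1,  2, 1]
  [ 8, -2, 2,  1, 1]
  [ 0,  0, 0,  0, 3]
x^5 - 3*x^4 - 6*x^3 + 10*x^2 + 21*x + 9

Expanding det(x·I − A) (e.g. by cofactor expansion or by noting that A is similar to its Jordan form J, which has the same characteristic polynomial as A) gives
  χ_A(x) = x^5 - 3*x^4 - 6*x^3 + 10*x^2 + 21*x + 9
which factors as (x - 3)^2*(x + 1)^3. The eigenvalues (with algebraic multiplicities) are λ = -1 with multiplicity 3, λ = 3 with multiplicity 2.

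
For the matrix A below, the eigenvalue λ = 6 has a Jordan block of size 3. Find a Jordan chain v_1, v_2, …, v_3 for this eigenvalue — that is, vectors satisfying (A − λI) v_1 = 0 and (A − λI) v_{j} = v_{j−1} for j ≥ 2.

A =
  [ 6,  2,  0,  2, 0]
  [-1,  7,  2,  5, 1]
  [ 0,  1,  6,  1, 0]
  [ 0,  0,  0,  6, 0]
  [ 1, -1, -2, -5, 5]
A Jordan chain for λ = 6 of length 3:
v_1 = (-2, 0, -1, 0, 0)ᵀ
v_2 = (0, -1, 0, 0, 1)ᵀ
v_3 = (1, 0, 0, 0, 0)ᵀ

Let N = A − (6)·I. We want v_3 with N^3 v_3 = 0 but N^2 v_3 ≠ 0; then v_{j-1} := N · v_j for j = 3, …, 2.

Pick v_3 = (1, 0, 0, 0, 0)ᵀ.
Then v_2 = N · v_3 = (0, -1, 0, 0, 1)ᵀ.
Then v_1 = N · v_2 = (-2, 0, -1, 0, 0)ᵀ.

Sanity check: (A − (6)·I) v_1 = (0, 0, 0, 0, 0)ᵀ = 0. ✓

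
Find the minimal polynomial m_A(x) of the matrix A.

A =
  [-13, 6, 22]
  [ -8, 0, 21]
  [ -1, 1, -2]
x^3 + 15*x^2 + 75*x + 125

The characteristic polynomial is χ_A(x) = (x + 5)^3, so the eigenvalues are known. The minimal polynomial is
  m_A(x) = Π_λ (x − λ)^{k_λ}
where k_λ is the size of the *largest* Jordan block for λ (equivalently, the smallest k with (A − λI)^k v = 0 for every generalised eigenvector v of λ).

  λ = -5: largest Jordan block has size 3, contributing (x + 5)^3

So m_A(x) = (x + 5)^3 = x^3 + 15*x^2 + 75*x + 125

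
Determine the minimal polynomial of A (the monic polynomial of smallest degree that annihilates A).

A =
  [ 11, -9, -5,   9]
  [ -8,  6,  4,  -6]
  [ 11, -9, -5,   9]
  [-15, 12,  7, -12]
x^3

The characteristic polynomial is χ_A(x) = x^4, so the eigenvalues are known. The minimal polynomial is
  m_A(x) = Π_λ (x − λ)^{k_λ}
where k_λ is the size of the *largest* Jordan block for λ (equivalently, the smallest k with (A − λI)^k v = 0 for every generalised eigenvector v of λ).

  λ = 0: largest Jordan block has size 3, contributing (x − 0)^3

So m_A(x) = x^3 = x^3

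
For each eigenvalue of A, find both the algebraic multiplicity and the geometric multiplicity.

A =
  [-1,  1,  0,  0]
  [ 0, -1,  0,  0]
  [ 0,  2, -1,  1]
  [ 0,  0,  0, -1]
λ = -1: alg = 4, geom = 2

Step 1 — factor the characteristic polynomial to read off the algebraic multiplicities:
  χ_A(x) = (x + 1)^4

Step 2 — compute geometric multiplicities via the rank-nullity identity g(λ) = n − rank(A − λI):
  rank(A − (-1)·I) = 2, so dim ker(A − (-1)·I) = n − 2 = 2

Summary:
  λ = -1: algebraic multiplicity = 4, geometric multiplicity = 2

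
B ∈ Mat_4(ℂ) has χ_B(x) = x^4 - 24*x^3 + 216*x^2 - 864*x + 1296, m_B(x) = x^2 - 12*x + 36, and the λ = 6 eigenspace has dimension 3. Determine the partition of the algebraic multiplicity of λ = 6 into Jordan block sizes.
Block sizes for λ = 6: [2, 1, 1]

Step 1 — from the characteristic polynomial, algebraic multiplicity of λ = 6 is 4. From dim ker(B − (6)·I) = 3, there are exactly 3 Jordan blocks for λ = 6.
Step 2 — from the minimal polynomial, the factor (x − 6)^2 tells us the largest block for λ = 6 has size 2.
Step 3 — with total size 4, 3 blocks, and largest block 2, the block sizes (in nonincreasing order) are [2, 1, 1].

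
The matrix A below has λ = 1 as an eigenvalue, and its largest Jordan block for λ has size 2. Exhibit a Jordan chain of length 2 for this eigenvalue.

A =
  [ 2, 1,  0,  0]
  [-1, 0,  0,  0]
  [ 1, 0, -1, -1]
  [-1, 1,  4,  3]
A Jordan chain for λ = 1 of length 2:
v_1 = (1, -1, 1, -1)ᵀ
v_2 = (1, 0, 0, 0)ᵀ

Let N = A − (1)·I. We want v_2 with N^2 v_2 = 0 but N^1 v_2 ≠ 0; then v_{j-1} := N · v_j for j = 2, …, 2.

Pick v_2 = (1, 0, 0, 0)ᵀ.
Then v_1 = N · v_2 = (1, -1, 1, -1)ᵀ.

Sanity check: (A − (1)·I) v_1 = (0, 0, 0, 0)ᵀ = 0. ✓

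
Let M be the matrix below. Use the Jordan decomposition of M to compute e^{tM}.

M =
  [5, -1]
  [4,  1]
e^{tM} =
  [2*t*exp(3*t) + exp(3*t), -t*exp(3*t)]
  [4*t*exp(3*t), -2*t*exp(3*t) + exp(3*t)]

Strategy: write M = P · J · P⁻¹ where J is a Jordan canonical form, so e^{tM} = P · e^{tJ} · P⁻¹, and e^{tJ} can be computed block-by-block.

M has Jordan form
J =
  [3, 1]
  [0, 3]
(up to reordering of blocks).

Per-block formulas:
  For a 2×2 Jordan block J_2(3): exp(t · J_2(3)) = e^(3t)·(I + t·N), where N is the 2×2 nilpotent shift.

After assembling e^{tJ} and conjugating by P, we get:

e^{tM} =
  [2*t*exp(3*t) + exp(3*t), -t*exp(3*t)]
  [4*t*exp(3*t), -2*t*exp(3*t) + exp(3*t)]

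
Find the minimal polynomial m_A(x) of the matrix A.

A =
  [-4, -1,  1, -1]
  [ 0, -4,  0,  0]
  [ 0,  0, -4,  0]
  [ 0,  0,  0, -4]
x^2 + 8*x + 16

The characteristic polynomial is χ_A(x) = (x + 4)^4, so the eigenvalues are known. The minimal polynomial is
  m_A(x) = Π_λ (x − λ)^{k_λ}
where k_λ is the size of the *largest* Jordan block for λ (equivalently, the smallest k with (A − λI)^k v = 0 for every generalised eigenvector v of λ).

  λ = -4: largest Jordan block has size 2, contributing (x + 4)^2

So m_A(x) = (x + 4)^2 = x^2 + 8*x + 16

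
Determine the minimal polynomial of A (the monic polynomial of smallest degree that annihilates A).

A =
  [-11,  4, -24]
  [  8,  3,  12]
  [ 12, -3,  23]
x^2 - 10*x + 25

The characteristic polynomial is χ_A(x) = (x - 5)^3, so the eigenvalues are known. The minimal polynomial is
  m_A(x) = Π_λ (x − λ)^{k_λ}
where k_λ is the size of the *largest* Jordan block for λ (equivalently, the smallest k with (A − λI)^k v = 0 for every generalised eigenvector v of λ).

  λ = 5: largest Jordan block has size 2, contributing (x − 5)^2

So m_A(x) = (x - 5)^2 = x^2 - 10*x + 25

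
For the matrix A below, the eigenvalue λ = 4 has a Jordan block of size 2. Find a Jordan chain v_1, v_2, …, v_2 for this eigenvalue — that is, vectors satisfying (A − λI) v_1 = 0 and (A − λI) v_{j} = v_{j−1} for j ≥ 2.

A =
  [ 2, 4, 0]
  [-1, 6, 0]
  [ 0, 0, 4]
A Jordan chain for λ = 4 of length 2:
v_1 = (-2, -1, 0)ᵀ
v_2 = (1, 0, 0)ᵀ

Let N = A − (4)·I. We want v_2 with N^2 v_2 = 0 but N^1 v_2 ≠ 0; then v_{j-1} := N · v_j for j = 2, …, 2.

Pick v_2 = (1, 0, 0)ᵀ.
Then v_1 = N · v_2 = (-2, -1, 0)ᵀ.

Sanity check: (A − (4)·I) v_1 = (0, 0, 0)ᵀ = 0. ✓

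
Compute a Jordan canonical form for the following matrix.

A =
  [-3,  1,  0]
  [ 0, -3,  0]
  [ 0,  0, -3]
J_2(-3) ⊕ J_1(-3)

The characteristic polynomial is
  det(x·I − A) = x^3 + 9*x^2 + 27*x + 27 = (x + 3)^3

Eigenvalues and multiplicities (the geometric multiplicity of λ is n − rank(A − λI), which equals the number of Jordan blocks for λ):
  λ = -3: algebraic multiplicity = 3, geometric multiplicity = 2

Determining the block sizes for each eigenvalue:
  λ = -3: 2 blocks summing to 3 forces exactly one block of size 2 and the rest size 1 → block sizes [2, 1]

Assembling the blocks gives a Jordan form
J =
  [-3,  1,  0]
  [ 0, -3,  0]
  [ 0,  0, -3]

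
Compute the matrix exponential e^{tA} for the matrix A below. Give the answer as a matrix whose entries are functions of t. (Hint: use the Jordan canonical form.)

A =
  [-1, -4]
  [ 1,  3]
e^{tA} =
  [-2*t*exp(t) + exp(t), -4*t*exp(t)]
  [t*exp(t), 2*t*exp(t) + exp(t)]

Strategy: write A = P · J · P⁻¹ where J is a Jordan canonical form, so e^{tA} = P · e^{tJ} · P⁻¹, and e^{tJ} can be computed block-by-block.

A has Jordan form
J =
  [1, 1]
  [0, 1]
(up to reordering of blocks).

Per-block formulas:
  For a 2×2 Jordan block J_2(1): exp(t · J_2(1)) = e^(1t)·(I + t·N), where N is the 2×2 nilpotent shift.

After assembling e^{tJ} and conjugating by P, we get:

e^{tA} =
  [-2*t*exp(t) + exp(t), -4*t*exp(t)]
  [t*exp(t), 2*t*exp(t) + exp(t)]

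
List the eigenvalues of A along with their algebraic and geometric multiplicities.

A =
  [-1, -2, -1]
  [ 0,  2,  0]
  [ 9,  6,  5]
λ = 2: alg = 3, geom = 2

Step 1 — factor the characteristic polynomial to read off the algebraic multiplicities:
  χ_A(x) = (x - 2)^3

Step 2 — compute geometric multiplicities via the rank-nullity identity g(λ) = n − rank(A − λI):
  rank(A − (2)·I) = 1, so dim ker(A − (2)·I) = n − 1 = 2

Summary:
  λ = 2: algebraic multiplicity = 3, geometric multiplicity = 2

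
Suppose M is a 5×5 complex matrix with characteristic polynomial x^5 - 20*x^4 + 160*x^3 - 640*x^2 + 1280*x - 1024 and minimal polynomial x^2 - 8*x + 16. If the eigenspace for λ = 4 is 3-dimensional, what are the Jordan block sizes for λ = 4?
Block sizes for λ = 4: [2, 2, 1]

Step 1 — from the characteristic polynomial, algebraic multiplicity of λ = 4 is 5. From dim ker(M − (4)·I) = 3, there are exactly 3 Jordan blocks for λ = 4.
Step 2 — from the minimal polynomial, the factor (x − 4)^2 tells us the largest block for λ = 4 has size 2.
Step 3 — with total size 5, 3 blocks, and largest block 2, the block sizes (in nonincreasing order) are [2, 2, 1].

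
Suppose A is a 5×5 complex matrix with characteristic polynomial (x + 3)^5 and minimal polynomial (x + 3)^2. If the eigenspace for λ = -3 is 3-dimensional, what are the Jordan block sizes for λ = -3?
Block sizes for λ = -3: [2, 2, 1]

Step 1 — from the characteristic polynomial, algebraic multiplicity of λ = -3 is 5. From dim ker(A − (-3)·I) = 3, there are exactly 3 Jordan blocks for λ = -3.
Step 2 — from the minimal polynomial, the factor (x + 3)^2 tells us the largest block for λ = -3 has size 2.
Step 3 — with total size 5, 3 blocks, and largest block 2, the block sizes (in nonincreasing order) are [2, 2, 1].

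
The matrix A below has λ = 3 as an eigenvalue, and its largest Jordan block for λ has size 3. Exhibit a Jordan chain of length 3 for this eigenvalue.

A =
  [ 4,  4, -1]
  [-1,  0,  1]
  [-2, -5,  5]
A Jordan chain for λ = 3 of length 3:
v_1 = (-1, 0, -1)ᵀ
v_2 = (1, -1, -2)ᵀ
v_3 = (1, 0, 0)ᵀ

Let N = A − (3)·I. We want v_3 with N^3 v_3 = 0 but N^2 v_3 ≠ 0; then v_{j-1} := N · v_j for j = 3, …, 2.

Pick v_3 = (1, 0, 0)ᵀ.
Then v_2 = N · v_3 = (1, -1, -2)ᵀ.
Then v_1 = N · v_2 = (-1, 0, -1)ᵀ.

Sanity check: (A − (3)·I) v_1 = (0, 0, 0)ᵀ = 0. ✓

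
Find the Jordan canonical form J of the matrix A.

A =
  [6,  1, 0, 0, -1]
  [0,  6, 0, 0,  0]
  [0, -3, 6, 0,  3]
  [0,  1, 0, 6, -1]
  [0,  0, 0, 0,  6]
J_2(6) ⊕ J_1(6) ⊕ J_1(6) ⊕ J_1(6)

The characteristic polynomial is
  det(x·I − A) = x^5 - 30*x^4 + 360*x^3 - 2160*x^2 + 6480*x - 7776 = (x - 6)^5

Eigenvalues and multiplicities (the geometric multiplicity of λ is n − rank(A − λI), which equals the number of Jordan blocks for λ):
  λ = 6: algebraic multiplicity = 5, geometric multiplicity = 4

Determining the block sizes for each eigenvalue:
  λ = 6: 4 blocks summing to 5 forces exactly one block of size 2 and the rest size 1 → block sizes [2, 1, 1, 1]

Assembling the blocks gives a Jordan form
J =
  [6, 1, 0, 0, 0]
  [0, 6, 0, 0, 0]
  [0, 0, 6, 0, 0]
  [0, 0, 0, 6, 0]
  [0, 0, 0, 0, 6]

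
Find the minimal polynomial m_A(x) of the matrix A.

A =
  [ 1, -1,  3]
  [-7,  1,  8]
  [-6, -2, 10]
x^3 - 12*x^2 + 48*x - 64

The characteristic polynomial is χ_A(x) = (x - 4)^3, so the eigenvalues are known. The minimal polynomial is
  m_A(x) = Π_λ (x − λ)^{k_λ}
where k_λ is the size of the *largest* Jordan block for λ (equivalently, the smallest k with (A − λI)^k v = 0 for every generalised eigenvector v of λ).

  λ = 4: largest Jordan block has size 3, contributing (x − 4)^3

So m_A(x) = (x - 4)^3 = x^3 - 12*x^2 + 48*x - 64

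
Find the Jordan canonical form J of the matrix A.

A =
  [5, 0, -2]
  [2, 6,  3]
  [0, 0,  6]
J_1(5) ⊕ J_2(6)

The characteristic polynomial is
  det(x·I − A) = x^3 - 17*x^2 + 96*x - 180 = (x - 6)^2*(x - 5)

Eigenvalues and multiplicities (the geometric multiplicity of λ is n − rank(A − λI), which equals the number of Jordan blocks for λ):
  λ = 5: algebraic multiplicity = 1, geometric multiplicity = 1
  λ = 6: algebraic multiplicity = 2, geometric multiplicity = 1

Determining the block sizes for each eigenvalue:
  λ = 5: one block (gm = 1), so the single block has size am = 1 → block sizes [1]
  λ = 6: one block (gm = 1), so the single block has size am = 2 → block sizes [2]

Assembling the blocks gives a Jordan form
J =
  [5, 0, 0]
  [0, 6, 1]
  [0, 0, 6]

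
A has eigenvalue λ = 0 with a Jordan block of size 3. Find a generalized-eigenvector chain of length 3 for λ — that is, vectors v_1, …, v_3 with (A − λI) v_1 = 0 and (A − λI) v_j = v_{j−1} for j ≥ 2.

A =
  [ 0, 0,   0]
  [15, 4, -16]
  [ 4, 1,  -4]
A Jordan chain for λ = 0 of length 3:
v_1 = (0, -4, -1)ᵀ
v_2 = (0, 15, 4)ᵀ
v_3 = (1, 0, 0)ᵀ

Let N = A − (0)·I. We want v_3 with N^3 v_3 = 0 but N^2 v_3 ≠ 0; then v_{j-1} := N · v_j for j = 3, …, 2.

Pick v_3 = (1, 0, 0)ᵀ.
Then v_2 = N · v_3 = (0, 15, 4)ᵀ.
Then v_1 = N · v_2 = (0, -4, -1)ᵀ.

Sanity check: (A − (0)·I) v_1 = (0, 0, 0)ᵀ = 0. ✓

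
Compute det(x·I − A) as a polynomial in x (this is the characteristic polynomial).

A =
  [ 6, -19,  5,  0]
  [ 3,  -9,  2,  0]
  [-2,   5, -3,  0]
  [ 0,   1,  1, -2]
x^4 + 8*x^3 + 24*x^2 + 32*x + 16

Expanding det(x·I − A) (e.g. by cofactor expansion or by noting that A is similar to its Jordan form J, which has the same characteristic polynomial as A) gives
  χ_A(x) = x^4 + 8*x^3 + 24*x^2 + 32*x + 16
which factors as (x + 2)^4. The eigenvalues (with algebraic multiplicities) are λ = -2 with multiplicity 4.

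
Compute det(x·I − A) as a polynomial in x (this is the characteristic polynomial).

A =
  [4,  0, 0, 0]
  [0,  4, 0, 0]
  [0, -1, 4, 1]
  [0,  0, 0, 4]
x^4 - 16*x^3 + 96*x^2 - 256*x + 256

Expanding det(x·I − A) (e.g. by cofactor expansion or by noting that A is similar to its Jordan form J, which has the same characteristic polynomial as A) gives
  χ_A(x) = x^4 - 16*x^3 + 96*x^2 - 256*x + 256
which factors as (x - 4)^4. The eigenvalues (with algebraic multiplicities) are λ = 4 with multiplicity 4.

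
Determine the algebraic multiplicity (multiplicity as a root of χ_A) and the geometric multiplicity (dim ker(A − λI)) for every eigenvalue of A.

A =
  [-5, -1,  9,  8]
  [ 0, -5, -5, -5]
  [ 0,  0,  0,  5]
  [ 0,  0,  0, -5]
λ = -5: alg = 3, geom = 2; λ = 0: alg = 1, geom = 1

Step 1 — factor the characteristic polynomial to read off the algebraic multiplicities:
  χ_A(x) = x*(x + 5)^3

Step 2 — compute geometric multiplicities via the rank-nullity identity g(λ) = n − rank(A − λI):
  rank(A − (-5)·I) = 2, so dim ker(A − (-5)·I) = n − 2 = 2
  rank(A − (0)·I) = 3, so dim ker(A − (0)·I) = n − 3 = 1

Summary:
  λ = -5: algebraic multiplicity = 3, geometric multiplicity = 2
  λ = 0: algebraic multiplicity = 1, geometric multiplicity = 1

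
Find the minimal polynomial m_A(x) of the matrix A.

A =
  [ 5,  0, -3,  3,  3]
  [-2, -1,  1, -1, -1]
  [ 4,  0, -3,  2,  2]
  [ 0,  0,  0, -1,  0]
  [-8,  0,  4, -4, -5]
x^2 + 2*x + 1

The characteristic polynomial is χ_A(x) = (x + 1)^5, so the eigenvalues are known. The minimal polynomial is
  m_A(x) = Π_λ (x − λ)^{k_λ}
where k_λ is the size of the *largest* Jordan block for λ (equivalently, the smallest k with (A − λI)^k v = 0 for every generalised eigenvector v of λ).

  λ = -1: largest Jordan block has size 2, contributing (x + 1)^2

So m_A(x) = (x + 1)^2 = x^2 + 2*x + 1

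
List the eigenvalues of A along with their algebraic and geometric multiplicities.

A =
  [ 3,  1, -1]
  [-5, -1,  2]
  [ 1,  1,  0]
λ = 0: alg = 1, geom = 1; λ = 1: alg = 2, geom = 1

Step 1 — factor the characteristic polynomial to read off the algebraic multiplicities:
  χ_A(x) = x*(x - 1)^2

Step 2 — compute geometric multiplicities via the rank-nullity identity g(λ) = n − rank(A − λI):
  rank(A − (0)·I) = 2, so dim ker(A − (0)·I) = n − 2 = 1
  rank(A − (1)·I) = 2, so dim ker(A − (1)·I) = n − 2 = 1

Summary:
  λ = 0: algebraic multiplicity = 1, geometric multiplicity = 1
  λ = 1: algebraic multiplicity = 2, geometric multiplicity = 1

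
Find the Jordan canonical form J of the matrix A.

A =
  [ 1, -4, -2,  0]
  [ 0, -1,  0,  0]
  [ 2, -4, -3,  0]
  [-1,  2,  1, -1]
J_2(-1) ⊕ J_1(-1) ⊕ J_1(-1)

The characteristic polynomial is
  det(x·I − A) = x^4 + 4*x^3 + 6*x^2 + 4*x + 1 = (x + 1)^4

Eigenvalues and multiplicities (the geometric multiplicity of λ is n − rank(A − λI), which equals the number of Jordan blocks for λ):
  λ = -1: algebraic multiplicity = 4, geometric multiplicity = 3

Determining the block sizes for each eigenvalue:
  λ = -1: 3 blocks summing to 4 forces exactly one block of size 2 and the rest size 1 → block sizes [2, 1, 1]

Assembling the blocks gives a Jordan form
J =
  [-1,  1,  0,  0]
  [ 0, -1,  0,  0]
  [ 0,  0, -1,  0]
  [ 0,  0,  0, -1]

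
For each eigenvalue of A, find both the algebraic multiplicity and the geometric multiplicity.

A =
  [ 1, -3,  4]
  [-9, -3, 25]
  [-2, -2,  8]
λ = 2: alg = 3, geom = 1

Step 1 — factor the characteristic polynomial to read off the algebraic multiplicities:
  χ_A(x) = (x - 2)^3

Step 2 — compute geometric multiplicities via the rank-nullity identity g(λ) = n − rank(A − λI):
  rank(A − (2)·I) = 2, so dim ker(A − (2)·I) = n − 2 = 1

Summary:
  λ = 2: algebraic multiplicity = 3, geometric multiplicity = 1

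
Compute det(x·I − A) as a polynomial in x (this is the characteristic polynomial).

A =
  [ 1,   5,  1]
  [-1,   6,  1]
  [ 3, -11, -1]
x^3 - 6*x^2 + 12*x - 8

Expanding det(x·I − A) (e.g. by cofactor expansion or by noting that A is similar to its Jordan form J, which has the same characteristic polynomial as A) gives
  χ_A(x) = x^3 - 6*x^2 + 12*x - 8
which factors as (x - 2)^3. The eigenvalues (with algebraic multiplicities) are λ = 2 with multiplicity 3.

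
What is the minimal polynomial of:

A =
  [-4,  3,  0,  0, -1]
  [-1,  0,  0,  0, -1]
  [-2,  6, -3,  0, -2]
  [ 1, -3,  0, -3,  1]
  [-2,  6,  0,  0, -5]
x^2 + 6*x + 9

The characteristic polynomial is χ_A(x) = (x + 3)^5, so the eigenvalues are known. The minimal polynomial is
  m_A(x) = Π_λ (x − λ)^{k_λ}
where k_λ is the size of the *largest* Jordan block for λ (equivalently, the smallest k with (A − λI)^k v = 0 for every generalised eigenvector v of λ).

  λ = -3: largest Jordan block has size 2, contributing (x + 3)^2

So m_A(x) = (x + 3)^2 = x^2 + 6*x + 9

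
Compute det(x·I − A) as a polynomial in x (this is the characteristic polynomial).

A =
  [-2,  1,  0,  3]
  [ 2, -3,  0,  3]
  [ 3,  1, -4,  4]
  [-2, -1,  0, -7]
x^4 + 16*x^3 + 96*x^2 + 256*x + 256

Expanding det(x·I − A) (e.g. by cofactor expansion or by noting that A is similar to its Jordan form J, which has the same characteristic polynomial as A) gives
  χ_A(x) = x^4 + 16*x^3 + 96*x^2 + 256*x + 256
which factors as (x + 4)^4. The eigenvalues (with algebraic multiplicities) are λ = -4 with multiplicity 4.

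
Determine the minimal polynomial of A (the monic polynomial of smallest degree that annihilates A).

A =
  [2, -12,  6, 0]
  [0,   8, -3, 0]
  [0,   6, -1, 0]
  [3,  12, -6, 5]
x^2 - 7*x + 10

The characteristic polynomial is χ_A(x) = (x - 5)^2*(x - 2)^2, so the eigenvalues are known. The minimal polynomial is
  m_A(x) = Π_λ (x − λ)^{k_λ}
where k_λ is the size of the *largest* Jordan block for λ (equivalently, the smallest k with (A − λI)^k v = 0 for every generalised eigenvector v of λ).

  λ = 2: largest Jordan block has size 1, contributing (x − 2)
  λ = 5: largest Jordan block has size 1, contributing (x − 5)

So m_A(x) = (x - 5)*(x - 2) = x^2 - 7*x + 10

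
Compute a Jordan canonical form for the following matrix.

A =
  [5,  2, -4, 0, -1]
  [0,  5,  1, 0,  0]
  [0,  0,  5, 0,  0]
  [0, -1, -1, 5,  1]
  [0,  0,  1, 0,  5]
J_3(5) ⊕ J_2(5)

The characteristic polynomial is
  det(x·I − A) = x^5 - 25*x^4 + 250*x^3 - 1250*x^2 + 3125*x - 3125 = (x - 5)^5

Eigenvalues and multiplicities (the geometric multiplicity of λ is n − rank(A − λI), which equals the number of Jordan blocks for λ):
  λ = 5: algebraic multiplicity = 5, geometric multiplicity = 2

Determining the block sizes for each eigenvalue:
  λ = 5: with am = 5 and gm = 2, the partition is not yet determined (e.g. several partitions of 5 into 2 parts exist). Let N = A − (5)·I. Computing rank(N^1) = 3, rank(N^2) = 1, rank(N^3) = 0; the number of blocks of size ≥ j is rank(N^{j−1}) − rank(N^j), giving [2, 2, 1]. So we have 1 block(s) of size 3, 1 block(s) of size 2 → block sizes [3, 2]

Assembling the blocks gives a Jordan form
J =
  [5, 1, 0, 0, 0]
  [0, 5, 1, 0, 0]
  [0, 0, 5, 0, 0]
  [0, 0, 0, 5, 1]
  [0, 0, 0, 0, 5]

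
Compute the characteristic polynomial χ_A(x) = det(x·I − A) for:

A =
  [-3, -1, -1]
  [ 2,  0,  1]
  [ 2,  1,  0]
x^3 + 3*x^2 + 3*x + 1

Expanding det(x·I − A) (e.g. by cofactor expansion or by noting that A is similar to its Jordan form J, which has the same characteristic polynomial as A) gives
  χ_A(x) = x^3 + 3*x^2 + 3*x + 1
which factors as (x + 1)^3. The eigenvalues (with algebraic multiplicities) are λ = -1 with multiplicity 3.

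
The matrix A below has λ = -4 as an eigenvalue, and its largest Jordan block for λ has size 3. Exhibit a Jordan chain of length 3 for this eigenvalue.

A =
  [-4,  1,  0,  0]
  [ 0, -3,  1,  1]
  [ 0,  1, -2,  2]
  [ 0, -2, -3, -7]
A Jordan chain for λ = -4 of length 3:
v_1 = (1, 0, -1, 1)ᵀ
v_2 = (1, 1, 1, -2)ᵀ
v_3 = (0, 1, 0, 0)ᵀ

Let N = A − (-4)·I. We want v_3 with N^3 v_3 = 0 but N^2 v_3 ≠ 0; then v_{j-1} := N · v_j for j = 3, …, 2.

Pick v_3 = (0, 1, 0, 0)ᵀ.
Then v_2 = N · v_3 = (1, 1, 1, -2)ᵀ.
Then v_1 = N · v_2 = (1, 0, -1, 1)ᵀ.

Sanity check: (A − (-4)·I) v_1 = (0, 0, 0, 0)ᵀ = 0. ✓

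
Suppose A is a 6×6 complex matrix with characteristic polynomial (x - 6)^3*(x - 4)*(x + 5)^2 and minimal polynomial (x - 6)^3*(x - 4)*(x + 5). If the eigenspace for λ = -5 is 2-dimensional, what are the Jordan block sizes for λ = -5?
Block sizes for λ = -5: [1, 1]

Step 1 — from the characteristic polynomial, algebraic multiplicity of λ = -5 is 2. From dim ker(A − (-5)·I) = 2, there are exactly 2 Jordan blocks for λ = -5.
Step 2 — from the minimal polynomial, the factor (x + 5) tells us the largest block for λ = -5 has size 1.
Step 3 — with total size 2, 2 blocks, and largest block 1, the block sizes (in nonincreasing order) are [1, 1].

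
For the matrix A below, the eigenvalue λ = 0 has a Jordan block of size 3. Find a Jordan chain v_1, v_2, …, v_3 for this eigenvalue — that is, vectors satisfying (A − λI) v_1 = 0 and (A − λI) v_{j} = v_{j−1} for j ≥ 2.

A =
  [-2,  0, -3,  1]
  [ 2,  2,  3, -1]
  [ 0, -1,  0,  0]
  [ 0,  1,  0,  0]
A Jordan chain for λ = 0 of length 3:
v_1 = (4, 0, -2, 2)ᵀ
v_2 = (-2, 2, 0, 0)ᵀ
v_3 = (1, 0, 0, 0)ᵀ

Let N = A − (0)·I. We want v_3 with N^3 v_3 = 0 but N^2 v_3 ≠ 0; then v_{j-1} := N · v_j for j = 3, …, 2.

Pick v_3 = (1, 0, 0, 0)ᵀ.
Then v_2 = N · v_3 = (-2, 2, 0, 0)ᵀ.
Then v_1 = N · v_2 = (4, 0, -2, 2)ᵀ.

Sanity check: (A − (0)·I) v_1 = (0, 0, 0, 0)ᵀ = 0. ✓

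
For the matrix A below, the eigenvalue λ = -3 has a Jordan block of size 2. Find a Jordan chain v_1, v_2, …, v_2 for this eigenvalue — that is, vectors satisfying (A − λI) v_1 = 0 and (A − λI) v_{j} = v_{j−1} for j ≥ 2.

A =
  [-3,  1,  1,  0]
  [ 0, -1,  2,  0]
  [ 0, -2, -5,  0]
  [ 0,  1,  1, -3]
A Jordan chain for λ = -3 of length 2:
v_1 = (1, 2, -2, 1)ᵀ
v_2 = (0, 1, 0, 0)ᵀ

Let N = A − (-3)·I. We want v_2 with N^2 v_2 = 0 but N^1 v_2 ≠ 0; then v_{j-1} := N · v_j for j = 2, …, 2.

Pick v_2 = (0, 1, 0, 0)ᵀ.
Then v_1 = N · v_2 = (1, 2, -2, 1)ᵀ.

Sanity check: (A − (-3)·I) v_1 = (0, 0, 0, 0)ᵀ = 0. ✓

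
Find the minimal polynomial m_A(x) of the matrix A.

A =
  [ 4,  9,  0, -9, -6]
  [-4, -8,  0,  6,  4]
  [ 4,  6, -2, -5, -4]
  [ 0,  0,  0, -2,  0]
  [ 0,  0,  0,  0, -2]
x^2 + 4*x + 4

The characteristic polynomial is χ_A(x) = (x + 2)^5, so the eigenvalues are known. The minimal polynomial is
  m_A(x) = Π_λ (x − λ)^{k_λ}
where k_λ is the size of the *largest* Jordan block for λ (equivalently, the smallest k with (A − λI)^k v = 0 for every generalised eigenvector v of λ).

  λ = -2: largest Jordan block has size 2, contributing (x + 2)^2

So m_A(x) = (x + 2)^2 = x^2 + 4*x + 4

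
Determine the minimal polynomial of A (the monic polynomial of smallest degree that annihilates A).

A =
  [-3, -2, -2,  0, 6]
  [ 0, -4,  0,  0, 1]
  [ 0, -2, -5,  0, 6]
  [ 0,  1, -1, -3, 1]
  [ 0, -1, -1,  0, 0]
x^3 + 9*x^2 + 27*x + 27

The characteristic polynomial is χ_A(x) = (x + 3)^5, so the eigenvalues are known. The minimal polynomial is
  m_A(x) = Π_λ (x − λ)^{k_λ}
where k_λ is the size of the *largest* Jordan block for λ (equivalently, the smallest k with (A − λI)^k v = 0 for every generalised eigenvector v of λ).

  λ = -3: largest Jordan block has size 3, contributing (x + 3)^3

So m_A(x) = (x + 3)^3 = x^3 + 9*x^2 + 27*x + 27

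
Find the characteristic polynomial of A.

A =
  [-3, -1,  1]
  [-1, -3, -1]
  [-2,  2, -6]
x^3 + 12*x^2 + 48*x + 64

Expanding det(x·I − A) (e.g. by cofactor expansion or by noting that A is similar to its Jordan form J, which has the same characteristic polynomial as A) gives
  χ_A(x) = x^3 + 12*x^2 + 48*x + 64
which factors as (x + 4)^3. The eigenvalues (with algebraic multiplicities) are λ = -4 with multiplicity 3.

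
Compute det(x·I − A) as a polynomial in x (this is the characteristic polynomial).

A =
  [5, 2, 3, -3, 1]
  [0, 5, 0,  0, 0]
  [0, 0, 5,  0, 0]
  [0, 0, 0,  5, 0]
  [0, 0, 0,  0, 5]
x^5 - 25*x^4 + 250*x^3 - 1250*x^2 + 3125*x - 3125

Expanding det(x·I − A) (e.g. by cofactor expansion or by noting that A is similar to its Jordan form J, which has the same characteristic polynomial as A) gives
  χ_A(x) = x^5 - 25*x^4 + 250*x^3 - 1250*x^2 + 3125*x - 3125
which factors as (x - 5)^5. The eigenvalues (with algebraic multiplicities) are λ = 5 with multiplicity 5.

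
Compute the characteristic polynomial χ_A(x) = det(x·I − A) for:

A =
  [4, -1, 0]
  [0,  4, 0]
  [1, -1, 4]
x^3 - 12*x^2 + 48*x - 64

Expanding det(x·I − A) (e.g. by cofactor expansion or by noting that A is similar to its Jordan form J, which has the same characteristic polynomial as A) gives
  χ_A(x) = x^3 - 12*x^2 + 48*x - 64
which factors as (x - 4)^3. The eigenvalues (with algebraic multiplicities) are λ = 4 with multiplicity 3.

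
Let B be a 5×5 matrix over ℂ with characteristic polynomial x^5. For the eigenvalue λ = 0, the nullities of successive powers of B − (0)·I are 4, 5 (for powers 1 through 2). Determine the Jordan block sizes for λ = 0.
Block sizes for λ = 0: [2, 1, 1, 1]

From the dimensions of kernels of powers, the number of Jordan blocks of size at least j is d_j − d_{j−1} where d_j = dim ker(N^j) (with d_0 = 0). Computing the differences gives [4, 1].
The number of blocks of size exactly k is (#blocks of size ≥ k) − (#blocks of size ≥ k + 1), so the partition is: 3 block(s) of size 1, 1 block(s) of size 2.
In nonincreasing order the block sizes are [2, 1, 1, 1].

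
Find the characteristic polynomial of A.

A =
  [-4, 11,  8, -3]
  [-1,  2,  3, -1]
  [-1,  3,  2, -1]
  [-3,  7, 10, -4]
x^4 + 4*x^3 + 6*x^2 + 4*x + 1

Expanding det(x·I − A) (e.g. by cofactor expansion or by noting that A is similar to its Jordan form J, which has the same characteristic polynomial as A) gives
  χ_A(x) = x^4 + 4*x^3 + 6*x^2 + 4*x + 1
which factors as (x + 1)^4. The eigenvalues (with algebraic multiplicities) are λ = -1 with multiplicity 4.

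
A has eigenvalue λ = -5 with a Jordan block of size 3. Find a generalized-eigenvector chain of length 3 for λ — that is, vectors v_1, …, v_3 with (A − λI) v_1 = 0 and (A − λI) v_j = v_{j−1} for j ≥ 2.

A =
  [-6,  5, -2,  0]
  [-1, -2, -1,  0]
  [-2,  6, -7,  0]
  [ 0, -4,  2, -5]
A Jordan chain for λ = -5 of length 3:
v_1 = (-2, -2, -4, 0)ᵀ
v_2 = (5, 3, 6, -4)ᵀ
v_3 = (0, 1, 0, 0)ᵀ

Let N = A − (-5)·I. We want v_3 with N^3 v_3 = 0 but N^2 v_3 ≠ 0; then v_{j-1} := N · v_j for j = 3, …, 2.

Pick v_3 = (0, 1, 0, 0)ᵀ.
Then v_2 = N · v_3 = (5, 3, 6, -4)ᵀ.
Then v_1 = N · v_2 = (-2, -2, -4, 0)ᵀ.

Sanity check: (A − (-5)·I) v_1 = (0, 0, 0, 0)ᵀ = 0. ✓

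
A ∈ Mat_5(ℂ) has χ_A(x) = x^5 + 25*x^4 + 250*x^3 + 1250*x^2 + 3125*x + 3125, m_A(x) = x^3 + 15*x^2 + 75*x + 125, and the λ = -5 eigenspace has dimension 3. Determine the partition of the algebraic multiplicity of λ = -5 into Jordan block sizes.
Block sizes for λ = -5: [3, 1, 1]

Step 1 — from the characteristic polynomial, algebraic multiplicity of λ = -5 is 5. From dim ker(A − (-5)·I) = 3, there are exactly 3 Jordan blocks for λ = -5.
Step 2 — from the minimal polynomial, the factor (x + 5)^3 tells us the largest block for λ = -5 has size 3.
Step 3 — with total size 5, 3 blocks, and largest block 3, the block sizes (in nonincreasing order) are [3, 1, 1].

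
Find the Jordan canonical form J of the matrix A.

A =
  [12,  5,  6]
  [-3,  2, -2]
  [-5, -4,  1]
J_3(5)

The characteristic polynomial is
  det(x·I − A) = x^3 - 15*x^2 + 75*x - 125 = (x - 5)^3

Eigenvalues and multiplicities (the geometric multiplicity of λ is n − rank(A − λI), which equals the number of Jordan blocks for λ):
  λ = 5: algebraic multiplicity = 3, geometric multiplicity = 1

Determining the block sizes for each eigenvalue:
  λ = 5: one block (gm = 1), so the single block has size am = 3 → block sizes [3]

Assembling the blocks gives a Jordan form
J =
  [5, 1, 0]
  [0, 5, 1]
  [0, 0, 5]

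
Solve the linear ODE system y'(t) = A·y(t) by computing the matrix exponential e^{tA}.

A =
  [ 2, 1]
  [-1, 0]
e^{tA} =
  [t*exp(t) + exp(t), t*exp(t)]
  [-t*exp(t), -t*exp(t) + exp(t)]

Strategy: write A = P · J · P⁻¹ where J is a Jordan canonical form, so e^{tA} = P · e^{tJ} · P⁻¹, and e^{tJ} can be computed block-by-block.

A has Jordan form
J =
  [1, 1]
  [0, 1]
(up to reordering of blocks).

Per-block formulas:
  For a 2×2 Jordan block J_2(1): exp(t · J_2(1)) = e^(1t)·(I + t·N), where N is the 2×2 nilpotent shift.

After assembling e^{tJ} and conjugating by P, we get:

e^{tA} =
  [t*exp(t) + exp(t), t*exp(t)]
  [-t*exp(t), -t*exp(t) + exp(t)]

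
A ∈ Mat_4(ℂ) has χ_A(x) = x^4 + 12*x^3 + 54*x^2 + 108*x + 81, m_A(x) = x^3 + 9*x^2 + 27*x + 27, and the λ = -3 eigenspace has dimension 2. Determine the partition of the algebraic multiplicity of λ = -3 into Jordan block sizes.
Block sizes for λ = -3: [3, 1]

Step 1 — from the characteristic polynomial, algebraic multiplicity of λ = -3 is 4. From dim ker(A − (-3)·I) = 2, there are exactly 2 Jordan blocks for λ = -3.
Step 2 — from the minimal polynomial, the factor (x + 3)^3 tells us the largest block for λ = -3 has size 3.
Step 3 — with total size 4, 2 blocks, and largest block 3, the block sizes (in nonincreasing order) are [3, 1].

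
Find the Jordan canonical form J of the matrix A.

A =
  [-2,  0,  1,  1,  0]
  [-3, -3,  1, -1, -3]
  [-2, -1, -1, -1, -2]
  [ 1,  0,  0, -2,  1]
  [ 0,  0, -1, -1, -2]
J_3(-2) ⊕ J_2(-2)

The characteristic polynomial is
  det(x·I − A) = x^5 + 10*x^4 + 40*x^3 + 80*x^2 + 80*x + 32 = (x + 2)^5

Eigenvalues and multiplicities (the geometric multiplicity of λ is n − rank(A − λI), which equals the number of Jordan blocks for λ):
  λ = -2: algebraic multiplicity = 5, geometric multiplicity = 2

Determining the block sizes for each eigenvalue:
  λ = -2: with am = 5 and gm = 2, the partition is not yet determined (e.g. several partitions of 5 into 2 parts exist). Let N = A − (-2)·I. Computing rank(N^1) = 3, rank(N^2) = 1, rank(N^3) = 0; the number of blocks of size ≥ j is rank(N^{j−1}) − rank(N^j), giving [2, 2, 1]. So we have 1 block(s) of size 3, 1 block(s) of size 2 → block sizes [3, 2]

Assembling the blocks gives a Jordan form
J =
  [-2,  1,  0,  0,  0]
  [ 0, -2,  1,  0,  0]
  [ 0,  0, -2,  0,  0]
  [ 0,  0,  0, -2,  1]
  [ 0,  0,  0,  0, -2]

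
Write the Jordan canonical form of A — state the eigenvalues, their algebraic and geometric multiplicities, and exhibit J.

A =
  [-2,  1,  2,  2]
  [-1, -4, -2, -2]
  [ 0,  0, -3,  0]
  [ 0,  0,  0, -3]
J_2(-3) ⊕ J_1(-3) ⊕ J_1(-3)

The characteristic polynomial is
  det(x·I − A) = x^4 + 12*x^3 + 54*x^2 + 108*x + 81 = (x + 3)^4

Eigenvalues and multiplicities (the geometric multiplicity of λ is n − rank(A − λI), which equals the number of Jordan blocks for λ):
  λ = -3: algebraic multiplicity = 4, geometric multiplicity = 3

Determining the block sizes for each eigenvalue:
  λ = -3: 3 blocks summing to 4 forces exactly one block of size 2 and the rest size 1 → block sizes [2, 1, 1]

Assembling the blocks gives a Jordan form
J =
  [-3,  1,  0,  0]
  [ 0, -3,  0,  0]
  [ 0,  0, -3,  0]
  [ 0,  0,  0, -3]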